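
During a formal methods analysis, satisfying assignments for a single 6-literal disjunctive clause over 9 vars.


Step 1: Total=2^9=512
Step 2: Unsat when all 6 false: 2^3=8
Step 3: Sat=512-8=504

504


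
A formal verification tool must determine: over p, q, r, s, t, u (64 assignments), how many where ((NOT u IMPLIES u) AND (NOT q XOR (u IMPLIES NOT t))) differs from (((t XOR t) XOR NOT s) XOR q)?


F1 = ((NOT u IMPLIES u) AND (NOT q XOR (u IMPLIES NOT t)))
F2 = (((t XOR t) XOR NOT s) XOR q)
Evaluate both on each of 64 rows (bits = p,q,r,s,t,u):
  row 0 [000000]: F1=0 F2=1 (differ) -> 1
  row 1 [000001]: F1=0 F2=1 (differ) -> 1
  row 2 [000010]: F1=0 F2=1 (differ) -> 1
  row 3 [000011]: F1=1 F2=1 -> 0
  row 4 [000100]: F1=0 F2=0 -> 0
  (every remaining row is evaluated the same way; all 64 results are listed next)
Full result column, 8 rows per line (p,q,r fixed per line; s,t,u runs 000..111 left to right):
  rows 0-7 [p,q,r=000]: 11100001  (ones: 4)
  rows 8-15 [p,q,r=001]: 11100001  (ones: 4)
  rows 16-23 [p,q,r=010]: 01001011  (ones: 4)
  rows 24-31 [p,q,r=011]: 01001011  (ones: 4)
  rows 32-39 [p,q,r=100]: 11100001  (ones: 4)
  rows 40-47 [p,q,r=101]: 11100001  (ones: 4)
  rows 48-55 [p,q,r=110]: 01001011  (ones: 4)
  rows 56-63 [p,q,r=111]: 01001011  (ones: 4)
Disagreements = 4+4+4+4+4+4+4+4 = 32

32


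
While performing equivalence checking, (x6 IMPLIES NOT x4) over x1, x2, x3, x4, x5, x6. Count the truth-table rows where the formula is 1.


Formula: (x6 IMPLIES NOT x4) over 6 vars (64 rows)
Evaluate each row (x1, x2, x3, x4, x5, x6 as bits, MSB first):
  row 0 [000000]: (0 IMPLIES NOT 0) -> 1
  row 1 [000001]: (1 IMPLIES NOT 0) -> 1
  row 2 [000010]: (0 IMPLIES NOT 0) -> 1
  row 3 [000011]: (1 IMPLIES NOT 0) -> 1
  row 4 [000100]: (0 IMPLIES NOT 1) -> 1
  (every remaining row is evaluated the same way; all 64 results are listed next)
Full result column, 8 rows per line (x1,x2,x3 fixed per line; x4,x5,x6 runs 000..111 left to right):
  rows 0-7 [x1,x2,x3=000]: 11111010  (ones: 6)
  rows 8-15 [x1,x2,x3=001]: 11111010  (ones: 6)
  rows 16-23 [x1,x2,x3=010]: 11111010  (ones: 6)
  rows 24-31 [x1,x2,x3=011]: 11111010  (ones: 6)
  rows 32-39 [x1,x2,x3=100]: 11111010  (ones: 6)
  rows 40-47 [x1,x2,x3=101]: 11111010  (ones: 6)
  rows 48-55 [x1,x2,x3=110]: 11111010  (ones: 6)
  rows 56-63 [x1,x2,x3=111]: 11111010  (ones: 6)
Count of 1-rows = 6+6+6+6+6+6+6+6 = 48

48


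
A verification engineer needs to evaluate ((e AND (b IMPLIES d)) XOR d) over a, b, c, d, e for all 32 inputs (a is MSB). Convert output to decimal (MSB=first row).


Formula: ((e AND (b IMPLIES d)) XOR d) over a, b, c, d, e (32 rows)
Evaluate each row (bits = a,b,c,d,e, MSB first):
  row 0 [00000]: ((0 AND (0 IMPLIES 0)) XOR 0) -> 0
  row 1 [00001]: ((1 AND (0 IMPLIES 0)) XOR 0) -> 1
  row 2 [00010]: ((0 AND (0 IMPLIES 1)) XOR 1) -> 1
  row 3 [00011]: ((1 AND (0 IMPLIES 1)) XOR 1) -> 0
  row 4 [00100]: ((0 AND (0 IMPLIES 0)) XOR 0) -> 0
  row 5 [00101]: ((1 AND (0 IMPLIES 0)) XOR 0) -> 1
  row 6 [00110]: ((0 AND (0 IMPLIES 1)) XOR 1) -> 1
  row 7 [00111]: ((1 AND (0 IMPLIES 1)) XOR 1) -> 0
  row 8 [01000]: ((0 AND (1 IMPLIES 0)) XOR 0) -> 0
  row 9 [01001]: ((1 AND (1 IMPLIES 0)) XOR 0) -> 0
  row 10 [01010]: ((0 AND (1 IMPLIES 1)) XOR 1) -> 1
  row 11 [01011]: ((1 AND (1 IMPLIES 1)) XOR 1) -> 0
  row 12 [01100]: ((0 AND (1 IMPLIES 0)) XOR 0) -> 0
  row 13 [01101]: ((1 AND (1 IMPLIES 0)) XOR 0) -> 0
  row 14 [01110]: ((0 AND (1 IMPLIES 1)) XOR 1) -> 1
  row 15 [01111]: ((1 AND (1 IMPLIES 1)) XOR 1) -> 0
  row 16 [10000]: ((0 AND (0 IMPLIES 0)) XOR 0) -> 0
  row 17 [10001]: ((1 AND (0 IMPLIES 0)) XOR 0) -> 1
  row 18 [10010]: ((0 AND (0 IMPLIES 1)) XOR 1) -> 1
  row 19 [10011]: ((1 AND (0 IMPLIES 1)) XOR 1) -> 0
  row 20 [10100]: ((0 AND (0 IMPLIES 0)) XOR 0) -> 0
  row 21 [10101]: ((1 AND (0 IMPLIES 0)) XOR 0) -> 1
  row 22 [10110]: ((0 AND (0 IMPLIES 1)) XOR 1) -> 1
  row 23 [10111]: ((1 AND (0 IMPLIES 1)) XOR 1) -> 0
  row 24 [11000]: ((0 AND (1 IMPLIES 0)) XOR 0) -> 0
  row 25 [11001]: ((1 AND (1 IMPLIES 0)) XOR 0) -> 0
  row 26 [11010]: ((0 AND (1 IMPLIES 1)) XOR 1) -> 1
  row 27 [11011]: ((1 AND (1 IMPLIES 1)) XOR 1) -> 0
  row 28 [11100]: ((0 AND (1 IMPLIES 0)) XOR 0) -> 0
  row 29 [11101]: ((1 AND (1 IMPLIES 0)) XOR 0) -> 0
  row 30 [11110]: ((0 AND (1 IMPLIES 1)) XOR 1) -> 1
  row 31 [11111]: ((1 AND (1 IMPLIES 1)) XOR 1) -> 0
Full result column, 4 rows per line (a,b,c fixed per line; d,e runs 00..11 left to right):
  rows 0-3 [a,b,c=000]: 0110  = hex 6
  rows 4-7 [a,b,c=001]: 0110  = hex 6
  rows 8-11 [a,b,c=010]: 0010  = hex 2
  rows 12-15 [a,b,c=011]: 0010  = hex 2
  rows 16-19 [a,b,c=100]: 0110  = hex 6
  rows 20-23 [a,b,c=101]: 0110  = hex 6
  rows 24-27 [a,b,c=110]: 0010  = hex 2
  rows 28-31 [a,b,c=111]: 0010  = hex 2
Output column (row 0 .. row 31) = 01100110001000100110011000100010
Output column grouped in 4s = 0110 0110 0010 0010 0110 0110 0010 0010 = 0x66226622
Convert to decimal digit by digit (value = value*16 + digit):
  6 -> 6
  6*16 + 6 = 102
  102*16 + 2 = 1634
  1634*16 + 2 = 26146
  26146*16 + 6 = 418342
  418342*16 + 6 = 6693478
  6693478*16 + 2 = 107095650
  107095650*16 + 2 = 1713530402
Decimal = 1713530402

1713530402


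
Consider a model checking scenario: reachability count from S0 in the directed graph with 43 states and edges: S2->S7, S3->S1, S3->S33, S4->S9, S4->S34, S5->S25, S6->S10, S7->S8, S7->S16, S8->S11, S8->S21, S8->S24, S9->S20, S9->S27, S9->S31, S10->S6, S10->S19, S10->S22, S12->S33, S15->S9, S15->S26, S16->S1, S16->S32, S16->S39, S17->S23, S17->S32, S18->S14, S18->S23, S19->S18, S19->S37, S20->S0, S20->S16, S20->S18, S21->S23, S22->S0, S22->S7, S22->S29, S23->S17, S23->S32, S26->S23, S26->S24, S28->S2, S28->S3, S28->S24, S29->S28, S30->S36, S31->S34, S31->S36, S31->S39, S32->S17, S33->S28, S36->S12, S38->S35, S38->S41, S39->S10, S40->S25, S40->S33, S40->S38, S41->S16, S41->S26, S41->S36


BFS from S0:
  layer 0: {S0}
Reachable set: {S0}
Count = 1

1


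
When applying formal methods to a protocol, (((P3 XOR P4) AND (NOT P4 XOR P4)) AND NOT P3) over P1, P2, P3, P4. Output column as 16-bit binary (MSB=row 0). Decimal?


Formula: (((P3 XOR P4) AND (NOT P4 XOR P4)) AND NOT P3) over P1, P2, P3, P4 (16 rows)
Evaluate each row (bits = P1,P2,P3,P4, MSB first):
  row 0 [0000]: (((0 XOR 0) AND (NOT 0 XOR 0)) AND NOT 0) -> 0
  row 1 [0001]: (((0 XOR 1) AND (NOT 1 XOR 1)) AND NOT 0) -> 1
  row 2 [0010]: (((1 XOR 0) AND (NOT 0 XOR 0)) AND NOT 1) -> 0
  row 3 [0011]: (((1 XOR 1) AND (NOT 1 XOR 1)) AND NOT 1) -> 0
  row 4 [0100]: (((0 XOR 0) AND (NOT 0 XOR 0)) AND NOT 0) -> 0
  row 5 [0101]: (((0 XOR 1) AND (NOT 1 XOR 1)) AND NOT 0) -> 1
  row 6 [0110]: (((1 XOR 0) AND (NOT 0 XOR 0)) AND NOT 1) -> 0
  row 7 [0111]: (((1 XOR 1) AND (NOT 1 XOR 1)) AND NOT 1) -> 0
  row 8 [1000]: (((0 XOR 0) AND (NOT 0 XOR 0)) AND NOT 0) -> 0
  row 9 [1001]: (((0 XOR 1) AND (NOT 1 XOR 1)) AND NOT 0) -> 1
  row 10 [1010]: (((1 XOR 0) AND (NOT 0 XOR 0)) AND NOT 1) -> 0
  row 11 [1011]: (((1 XOR 1) AND (NOT 1 XOR 1)) AND NOT 1) -> 0
  row 12 [1100]: (((0 XOR 0) AND (NOT 0 XOR 0)) AND NOT 0) -> 0
  row 13 [1101]: (((0 XOR 1) AND (NOT 1 XOR 1)) AND NOT 0) -> 1
  row 14 [1110]: (((1 XOR 0) AND (NOT 0 XOR 0)) AND NOT 1) -> 0
  row 15 [1111]: (((1 XOR 1) AND (NOT 1 XOR 1)) AND NOT 1) -> 0
Full result column, 4 rows per line (P1,P2 fixed per line; P3,P4 runs 00..11 left to right):
  rows 0-3 [P1,P2=00]: 0100  = hex 4
  rows 4-7 [P1,P2=01]: 0100  = hex 4
  rows 8-11 [P1,P2=10]: 0100  = hex 4
  rows 12-15 [P1,P2=11]: 0100  = hex 4
Output column (row 0 .. row 15) = 0100010001000100
Output column grouped in 4s = 0100 0100 0100 0100 = 0x4444
Convert to decimal digit by digit (value = value*16 + digit):
  4 -> 4
  4*16 + 4 = 68
  68*16 + 4 = 1092
  1092*16 + 4 = 17476
Decimal = 17476

17476


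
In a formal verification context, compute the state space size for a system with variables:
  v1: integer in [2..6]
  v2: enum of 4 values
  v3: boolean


State space = product of domain sizes of all variables.
Domain sizes:
  v1 (integer in [2..6]): 5
  v2 (enum of 4 values): 4
  v3 (boolean): 2
Product = 5 * 4 * 2 = 40

40


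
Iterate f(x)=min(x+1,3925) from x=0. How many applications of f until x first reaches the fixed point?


Step 1: x=0, cap=3925, increment=1
Step 2: x grows by 1 each step until capped at 3925; fixed point is x=3925
Step 3: iterations = ceil(3925/1) = 3925

3925


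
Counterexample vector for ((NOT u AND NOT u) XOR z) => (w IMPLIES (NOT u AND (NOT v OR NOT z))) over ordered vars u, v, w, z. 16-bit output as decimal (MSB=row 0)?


F1 = ((NOT u AND NOT u) XOR z)
F2 = (w IMPLIES (NOT u AND (NOT v OR NOT z)))
Counterexample to F1=>F2 is where F1=1 and F2=0.
Evaluate each row (bits = u,v,w,z, MSB first):
  row 0 [0000]: F1=1 F2=1 -> F1&~F2 -> 0
  row 1 [0001]: F1=0 F2=1 -> F1&~F2 -> 0
  row 2 [0010]: F1=1 F2=1 -> F1&~F2 -> 0
  row 3 [0011]: F1=0 F2=1 -> F1&~F2 -> 0
  row 4 [0100]: F1=1 F2=1 -> F1&~F2 -> 0
  row 5 [0101]: F1=0 F2=1 -> F1&~F2 -> 0
  row 6 [0110]: F1=1 F2=1 -> F1&~F2 -> 0
  row 7 [0111]: F1=0 F2=0 -> F1&~F2 -> 0
  row 8 [1000]: F1=0 F2=1 -> F1&~F2 -> 0
  row 9 [1001]: F1=1 F2=1 -> F1&~F2 -> 0
  row 10 [1010]: F1=0 F2=0 -> F1&~F2 -> 0
  row 11 [1011]: F1=1 F2=0 -> F1&~F2 -> 1
  row 12 [1100]: F1=0 F2=1 -> F1&~F2 -> 0
  row 13 [1101]: F1=1 F2=1 -> F1&~F2 -> 0
  row 14 [1110]: F1=0 F2=0 -> F1&~F2 -> 0
  row 15 [1111]: F1=1 F2=0 -> F1&~F2 -> 1
Full result column, 4 rows per line (u,v fixed per line; w,z runs 00..11 left to right):
  rows 0-3 [u,v=00]: 0000  = hex 0
  rows 4-7 [u,v=01]: 0000  = hex 0
  rows 8-11 [u,v=10]: 0001  = hex 1
  rows 12-15 [u,v=11]: 0001  = hex 1
Counterexample vector (row 0 .. row 15) = 0000000000010001
Output column grouped in 4s = 0000 0000 0001 0001 = 0x0011
Convert to decimal digit by digit (value = value*16 + digit):
  0 -> 0
  0*16 + 0 = 0
  0*16 + 1 = 1
  1*16 + 1 = 17
Decimal = 17

17


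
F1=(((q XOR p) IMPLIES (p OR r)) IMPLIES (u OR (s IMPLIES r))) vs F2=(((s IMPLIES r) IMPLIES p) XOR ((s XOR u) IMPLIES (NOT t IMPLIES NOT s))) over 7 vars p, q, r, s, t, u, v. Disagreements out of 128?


F1 = (((q XOR p) IMPLIES (p OR r)) IMPLIES (u OR (s IMPLIES r)))
F2 = (((s IMPLIES r) IMPLIES p) XOR ((s XOR u) IMPLIES (NOT t IMPLIES NOT s)))
Evaluate both on each of 128 rows (bits = p,q,r,s,t,u,v):
  row 0 [0000000]: F1=1 F2=1 -> 0
  row 1 [0000001]: F1=1 F2=1 -> 0
  row 2 [0000010]: F1=1 F2=1 -> 0
  row 3 [0000011]: F1=1 F2=1 -> 0
  row 4 [0000100]: F1=1 F2=1 -> 0
  (every remaining row is evaluated the same way; all 128 results are listed next)
Full result column, 8 rows per line (p,q,r,s fixed per line; t,u,v runs 000..111 left to right):
  rows 0-7 [p,q,r,s=0000]: 00000000  (ones: 0)
  rows 8-15 [p,q,r,s=0001]: 11110011  (ones: 6)
  rows 16-23 [p,q,r,s=0010]: 00000000  (ones: 0)
  rows 24-31 [p,q,r,s=0011]: 11000000  (ones: 2)
  rows 32-39 [p,q,r,s=0100]: 00000000  (ones: 0)
  rows 40-47 [p,q,r,s=0101]: 00111111  (ones: 6)
  rows 48-55 [p,q,r,s=0110]: 00000000  (ones: 0)
  rows 56-63 [p,q,r,s=0111]: 11000000  (ones: 2)
  rows 64-71 [p,q,r,s=1000]: 11111111  (ones: 8)
  rows 72-79 [p,q,r,s=1001]: 11110011  (ones: 6)
  rows 80-87 [p,q,r,s=1010]: 11111111  (ones: 8)
  rows 88-95 [p,q,r,s=1011]: 00111111  (ones: 6)
  rows 96-103 [p,q,r,s=1100]: 11111111  (ones: 8)
  rows 104-111 [p,q,r,s=1101]: 11110011  (ones: 6)
  rows 112-119 [p,q,r,s=1110]: 11111111  (ones: 8)
  rows 120-127 [p,q,r,s=1111]: 00111111  (ones: 6)
Disagreements = 0+6+0+2+0+6+0+2+8+6+8+6+8+6+8+6 = 72

72


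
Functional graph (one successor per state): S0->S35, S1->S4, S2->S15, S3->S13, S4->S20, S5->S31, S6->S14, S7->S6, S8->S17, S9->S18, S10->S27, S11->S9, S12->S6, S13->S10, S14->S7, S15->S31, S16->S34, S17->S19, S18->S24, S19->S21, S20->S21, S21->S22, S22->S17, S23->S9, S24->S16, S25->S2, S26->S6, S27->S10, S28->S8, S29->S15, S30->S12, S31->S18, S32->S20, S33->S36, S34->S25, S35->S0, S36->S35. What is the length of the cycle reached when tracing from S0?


Trace from S0 until a state repeats:
  S0 -> S35 -> S0
S0 first seen at step 0, revisited at step 2.
Cycle length = 2 - 0 = 2

2


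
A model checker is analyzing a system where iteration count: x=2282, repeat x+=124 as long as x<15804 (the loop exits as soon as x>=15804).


Step 1: x goes from 2282 toward 15804 by 124; the body runs while x<15804, so iterations = ceil((bound-start)/step)
Step 2: Distance=13522
Step 3: ceil(13522/124)=110

110


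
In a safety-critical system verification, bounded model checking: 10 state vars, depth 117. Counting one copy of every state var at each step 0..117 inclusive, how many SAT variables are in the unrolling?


BMC unrolls to depth k, creating one copy of each state var for steps 0..k.
Step count = 117 + 1 = 118 (steps 0 through 117)
Vars per step = 10
Total = 10 * 118 = 1180

1180


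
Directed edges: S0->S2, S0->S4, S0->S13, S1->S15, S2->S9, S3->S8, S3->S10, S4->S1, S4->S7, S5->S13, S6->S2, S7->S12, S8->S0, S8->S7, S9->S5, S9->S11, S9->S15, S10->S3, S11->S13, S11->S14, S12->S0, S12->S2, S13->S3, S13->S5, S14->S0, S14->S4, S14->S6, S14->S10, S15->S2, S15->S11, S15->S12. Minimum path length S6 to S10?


BFS layer-by-layer from S6:
  dist 0: {S6}
  dist 1: {S2}
  dist 2: {S9}
  dist 3: {S5, S11, S15}
  dist 4: {S12, S13, S14}
  dist 5: {S0, S3, S4, S10}
  -> S10 reached at distance 5
Shortest path length = 5

5


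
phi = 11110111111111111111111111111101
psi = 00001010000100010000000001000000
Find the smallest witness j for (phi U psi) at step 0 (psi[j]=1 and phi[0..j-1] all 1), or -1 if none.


(phi U psi) at 0: need smallest j with psi[j]=1 and phi[i]=1 for all i in [0,j).
Scan from step 0:
  step 0: phi=1, psi=0 -> continue
  step 1: phi=1, psi=0 -> continue
  step 2: phi=1, psi=0 -> continue
  step 3: phi=1, psi=0 -> continue
  step 4: psi=1 and phi held for [0,4) -> witness found
Witness step = 4

4


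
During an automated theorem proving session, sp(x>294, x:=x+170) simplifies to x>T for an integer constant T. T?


Formula: sp(P, x:=E) = exists old_x. (x = E[old_x/x]) AND P[old_x/x] (old_x is the value of x before the assignment; eliminate old_x by solving x = E[old_x/x] for old_x)
Step 1: Precondition P: x>294, i.e. old_x > 294
Step 2: Assignment gives x = old_x + 170, so old_x = x - 170
Step 3: Substitute into P: x - 170 > 294
Step 4: Simplify: x > 294+170 = 464

464


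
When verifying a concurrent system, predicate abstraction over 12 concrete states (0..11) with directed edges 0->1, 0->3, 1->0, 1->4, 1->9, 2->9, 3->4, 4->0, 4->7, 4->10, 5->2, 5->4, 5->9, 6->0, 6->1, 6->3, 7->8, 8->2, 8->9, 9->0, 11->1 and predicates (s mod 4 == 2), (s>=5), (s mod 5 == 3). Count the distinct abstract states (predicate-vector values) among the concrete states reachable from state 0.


BFS from 0:
Concrete reachable: {0, 1, 2, 3, 4, 7, 8, 9, 10}
Abstract via predicates (s mod 4 == 2), (s>=5), (s mod 5 == 3):
  (0,0,0) <- {0, 1, 4}
  (0,0,1) <- {3}
  (0,1,0) <- {7, 9}
  (0,1,1) <- {8}
  (1,0,0) <- {2}
  (1,1,0) <- {10}
Distinct abstract states = 6

6


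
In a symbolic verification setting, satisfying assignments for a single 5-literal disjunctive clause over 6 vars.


Step 1: Total=2^6=64
Step 2: Unsat when all 5 false: 2^1=2
Step 3: Sat=64-2=62

62


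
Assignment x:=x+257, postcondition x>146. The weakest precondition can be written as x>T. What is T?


Formula: wp(x:=E, P) = P[E/x] (substitute E for x in postcondition)
Step 1: Postcondition: x>146
Step 2: Substitute x+257 for x: x+257>146
Step 3: Solve for x: x > 146-257 = -111

-111


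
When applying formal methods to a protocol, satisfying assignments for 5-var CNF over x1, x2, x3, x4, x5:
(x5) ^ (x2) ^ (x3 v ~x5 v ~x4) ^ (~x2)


CNF with 4 clauses over 5 vars (32 assignments).
An assignment satisfies CNF iff every clause has >=1 true literal.
Check each row (bits = x1,x2,x3,x4,x5; clause T/F shown):
  row 0 [00000]: clauses=FFTT -> 0
  row 1 [00001]: clauses=TFTT -> 0
  row 2 [00010]: clauses=FFTT -> 0
  row 3 [00011]: clauses=TFFT -> 0
  row 4 [00100]: clauses=FFTT -> 0
  row 5 [00101]: clauses=TFTT -> 0
  row 6 [00110]: clauses=FFTT -> 0
  row 7 [00111]: clauses=TFTT -> 0
  row 8 [01000]: clauses=FTTF -> 0
  row 9 [01001]: clauses=TTTF -> 0
  row 10 [01010]: clauses=FTTF -> 0
  row 11 [01011]: clauses=TTFF -> 0
  row 12 [01100]: clauses=FTTF -> 0
  row 13 [01101]: clauses=TTTF -> 0
  row 14 [01110]: clauses=FTTF -> 0
  row 15 [01111]: clauses=TTTF -> 0
  row 16 [10000]: clauses=FFTT -> 0
  row 17 [10001]: clauses=TFTT -> 0
  row 18 [10010]: clauses=FFTT -> 0
  row 19 [10011]: clauses=TFFT -> 0
  row 20 [10100]: clauses=FFTT -> 0
  row 21 [10101]: clauses=TFTT -> 0
  row 22 [10110]: clauses=FFTT -> 0
  row 23 [10111]: clauses=TFTT -> 0
  row 24 [11000]: clauses=FTTF -> 0
  row 25 [11001]: clauses=TTTF -> 0
  row 26 [11010]: clauses=FTTF -> 0
  row 27 [11011]: clauses=TTFF -> 0
  row 28 [11100]: clauses=FTTF -> 0
  row 29 [11101]: clauses=TTTF -> 0
  row 30 [11110]: clauses=FTTF -> 0
  row 31 [11111]: clauses=TTTF -> 0
Full result column, 8 rows per line (x1,x2 fixed per line; x3,x4,x5 runs 000..111 left to right):
  rows 0-7 [x1,x2=00]: 00000000  (ones: 0)
  rows 8-15 [x1,x2=01]: 00000000  (ones: 0)
  rows 16-23 [x1,x2=10]: 00000000  (ones: 0)
  rows 24-31 [x1,x2=11]: 00000000  (ones: 0)
Satisfying assignments = 0+0+0+0 = 0

0


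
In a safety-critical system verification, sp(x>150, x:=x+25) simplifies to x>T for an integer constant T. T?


Formula: sp(P, x:=E) = exists old_x. (x = E[old_x/x]) AND P[old_x/x] (old_x is the value of x before the assignment; eliminate old_x by solving x = E[old_x/x] for old_x)
Step 1: Precondition P: x>150, i.e. old_x > 150
Step 2: Assignment gives x = old_x + 25, so old_x = x - 25
Step 3: Substitute into P: x - 25 > 150
Step 4: Simplify: x > 150+25 = 175

175


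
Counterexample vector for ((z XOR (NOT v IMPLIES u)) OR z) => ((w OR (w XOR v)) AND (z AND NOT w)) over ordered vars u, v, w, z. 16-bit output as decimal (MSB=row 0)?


F1 = ((z XOR (NOT v IMPLIES u)) OR z)
F2 = ((w OR (w XOR v)) AND (z AND NOT w))
Counterexample to F1=>F2 is where F1=1 and F2=0.
Evaluate each row (bits = u,v,w,z, MSB first):
  row 0 [0000]: F1=0 F2=0 -> F1&~F2 -> 0
  row 1 [0001]: F1=1 F2=0 -> F1&~F2 -> 1
  row 2 [0010]: F1=0 F2=0 -> F1&~F2 -> 0
  row 3 [0011]: F1=1 F2=0 -> F1&~F2 -> 1
  row 4 [0100]: F1=1 F2=0 -> F1&~F2 -> 1
  row 5 [0101]: F1=1 F2=1 -> F1&~F2 -> 0
  row 6 [0110]: F1=1 F2=0 -> F1&~F2 -> 1
  row 7 [0111]: F1=1 F2=0 -> F1&~F2 -> 1
  row 8 [1000]: F1=1 F2=0 -> F1&~F2 -> 1
  row 9 [1001]: F1=1 F2=0 -> F1&~F2 -> 1
  row 10 [1010]: F1=1 F2=0 -> F1&~F2 -> 1
  row 11 [1011]: F1=1 F2=0 -> F1&~F2 -> 1
  row 12 [1100]: F1=1 F2=0 -> F1&~F2 -> 1
  row 13 [1101]: F1=1 F2=1 -> F1&~F2 -> 0
  row 14 [1110]: F1=1 F2=0 -> F1&~F2 -> 1
  row 15 [1111]: F1=1 F2=0 -> F1&~F2 -> 1
Full result column, 4 rows per line (u,v fixed per line; w,z runs 00..11 left to right):
  rows 0-3 [u,v=00]: 0101  = hex 5
  rows 4-7 [u,v=01]: 1011  = hex B
  rows 8-11 [u,v=10]: 1111  = hex F
  rows 12-15 [u,v=11]: 1011  = hex B
Counterexample vector (row 0 .. row 15) = 0101101111111011
Output column grouped in 4s = 0101 1011 1111 1011 = 0x5BFB
Convert to decimal digit by digit (value = value*16 + digit):
  5 -> 5
  5*16 + 11 (B) = 91
  91*16 + 15 (F) = 1471
  1471*16 + 11 (B) = 23547
Decimal = 23547

23547


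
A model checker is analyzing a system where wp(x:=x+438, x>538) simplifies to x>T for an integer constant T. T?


Formula: wp(x:=E, P) = P[E/x] (substitute E for x in postcondition)
Step 1: Postcondition: x>538
Step 2: Substitute x+438 for x: x+438>538
Step 3: Solve for x: x > 538-438 = 100

100


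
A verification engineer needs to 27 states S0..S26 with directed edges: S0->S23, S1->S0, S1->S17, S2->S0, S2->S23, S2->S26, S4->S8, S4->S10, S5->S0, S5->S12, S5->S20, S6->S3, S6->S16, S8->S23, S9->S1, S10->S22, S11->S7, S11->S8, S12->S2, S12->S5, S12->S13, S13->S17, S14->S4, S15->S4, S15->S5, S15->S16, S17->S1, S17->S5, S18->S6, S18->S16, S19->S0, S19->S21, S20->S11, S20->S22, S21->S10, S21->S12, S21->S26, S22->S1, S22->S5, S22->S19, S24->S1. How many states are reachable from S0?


BFS from S0:
  layer 0: {S0}
  layer 1: {S23}
Reachable set: {S0, S23}
Count = 2

2


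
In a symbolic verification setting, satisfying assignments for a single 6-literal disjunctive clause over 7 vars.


Step 1: Total=2^7=128
Step 2: Unsat when all 6 false: 2^1=2
Step 3: Sat=128-2=126

126


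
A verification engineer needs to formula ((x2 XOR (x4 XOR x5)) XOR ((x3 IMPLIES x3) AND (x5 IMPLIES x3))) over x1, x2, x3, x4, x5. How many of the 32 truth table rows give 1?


Formula: ((x2 XOR (x4 XOR x5)) XOR ((x3 IMPLIES x3) AND (x5 IMPLIES x3))) over 5 vars (32 rows)
Evaluate each row (x1, x2, x3, x4, x5 as bits, MSB first):
  row 0 [00000]: ((0 XOR (0 XOR 0)) XOR ((0 IMPLIES 0) AND (0 IMPLIES 0))) -> 1
  row 1 [00001]: ((0 XOR (0 XOR 1)) XOR ((0 IMPLIES 0) AND (1 IMPLIES 0))) -> 1
  row 2 [00010]: ((0 XOR (1 XOR 0)) XOR ((0 IMPLIES 0) AND (0 IMPLIES 0))) -> 0
  row 3 [00011]: ((0 XOR (1 XOR 1)) XOR ((0 IMPLIES 0) AND (1 IMPLIES 0))) -> 0
  row 4 [00100]: ((0 XOR (0 XOR 0)) XOR ((1 IMPLIES 1) AND (0 IMPLIES 1))) -> 1
  row 5 [00101]: ((0 XOR (0 XOR 1)) XOR ((1 IMPLIES 1) AND (1 IMPLIES 1))) -> 0
  row 6 [00110]: ((0 XOR (1 XOR 0)) XOR ((1 IMPLIES 1) AND (0 IMPLIES 1))) -> 0
  row 7 [00111]: ((0 XOR (1 XOR 1)) XOR ((1 IMPLIES 1) AND (1 IMPLIES 1))) -> 1
  row 8 [01000]: ((1 XOR (0 XOR 0)) XOR ((0 IMPLIES 0) AND (0 IMPLIES 0))) -> 0
  row 9 [01001]: ((1 XOR (0 XOR 1)) XOR ((0 IMPLIES 0) AND (1 IMPLIES 0))) -> 0
  row 10 [01010]: ((1 XOR (1 XOR 0)) XOR ((0 IMPLIES 0) AND (0 IMPLIES 0))) -> 1
  row 11 [01011]: ((1 XOR (1 XOR 1)) XOR ((0 IMPLIES 0) AND (1 IMPLIES 0))) -> 1
  row 12 [01100]: ((1 XOR (0 XOR 0)) XOR ((1 IMPLIES 1) AND (0 IMPLIES 1))) -> 0
  row 13 [01101]: ((1 XOR (0 XOR 1)) XOR ((1 IMPLIES 1) AND (1 IMPLIES 1))) -> 1
  row 14 [01110]: ((1 XOR (1 XOR 0)) XOR ((1 IMPLIES 1) AND (0 IMPLIES 1))) -> 1
  row 15 [01111]: ((1 XOR (1 XOR 1)) XOR ((1 IMPLIES 1) AND (1 IMPLIES 1))) -> 0
  row 16 [10000]: ((0 XOR (0 XOR 0)) XOR ((0 IMPLIES 0) AND (0 IMPLIES 0))) -> 1
  row 17 [10001]: ((0 XOR (0 XOR 1)) XOR ((0 IMPLIES 0) AND (1 IMPLIES 0))) -> 1
  row 18 [10010]: ((0 XOR (1 XOR 0)) XOR ((0 IMPLIES 0) AND (0 IMPLIES 0))) -> 0
  row 19 [10011]: ((0 XOR (1 XOR 1)) XOR ((0 IMPLIES 0) AND (1 IMPLIES 0))) -> 0
  row 20 [10100]: ((0 XOR (0 XOR 0)) XOR ((1 IMPLIES 1) AND (0 IMPLIES 1))) -> 1
  row 21 [10101]: ((0 XOR (0 XOR 1)) XOR ((1 IMPLIES 1) AND (1 IMPLIES 1))) -> 0
  row 22 [10110]: ((0 XOR (1 XOR 0)) XOR ((1 IMPLIES 1) AND (0 IMPLIES 1))) -> 0
  row 23 [10111]: ((0 XOR (1 XOR 1)) XOR ((1 IMPLIES 1) AND (1 IMPLIES 1))) -> 1
  row 24 [11000]: ((1 XOR (0 XOR 0)) XOR ((0 IMPLIES 0) AND (0 IMPLIES 0))) -> 0
  row 25 [11001]: ((1 XOR (0 XOR 1)) XOR ((0 IMPLIES 0) AND (1 IMPLIES 0))) -> 0
  row 26 [11010]: ((1 XOR (1 XOR 0)) XOR ((0 IMPLIES 0) AND (0 IMPLIES 0))) -> 1
  row 27 [11011]: ((1 XOR (1 XOR 1)) XOR ((0 IMPLIES 0) AND (1 IMPLIES 0))) -> 1
  row 28 [11100]: ((1 XOR (0 XOR 0)) XOR ((1 IMPLIES 1) AND (0 IMPLIES 1))) -> 0
  row 29 [11101]: ((1 XOR (0 XOR 1)) XOR ((1 IMPLIES 1) AND (1 IMPLIES 1))) -> 1
  row 30 [11110]: ((1 XOR (1 XOR 0)) XOR ((1 IMPLIES 1) AND (0 IMPLIES 1))) -> 1
  row 31 [11111]: ((1 XOR (1 XOR 1)) XOR ((1 IMPLIES 1) AND (1 IMPLIES 1))) -> 0
Full result column, 8 rows per line (x1,x2 fixed per line; x3,x4,x5 runs 000..111 left to right):
  rows 0-7 [x1,x2=00]: 11001001  (ones: 4)
  rows 8-15 [x1,x2=01]: 00110110  (ones: 4)
  rows 16-23 [x1,x2=10]: 11001001  (ones: 4)
  rows 24-31 [x1,x2=11]: 00110110  (ones: 4)
Count of 1-rows = 4+4+4+4 = 16

16


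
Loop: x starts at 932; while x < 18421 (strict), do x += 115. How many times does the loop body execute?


Step 1: x goes from 932 toward 18421 by 115; the body runs while x<18421, so iterations = ceil((bound-start)/step)
Step 2: Distance=17489
Step 3: ceil(17489/115)=153

153


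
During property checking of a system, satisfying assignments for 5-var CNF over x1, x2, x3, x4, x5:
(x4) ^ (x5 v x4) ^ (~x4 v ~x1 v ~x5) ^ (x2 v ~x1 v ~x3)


CNF with 4 clauses over 5 vars (32 assignments).
An assignment satisfies CNF iff every clause has >=1 true literal.
Check each row (bits = x1,x2,x3,x4,x5; clause T/F shown):
  row 0 [00000]: clauses=FFTT -> 0
  row 1 [00001]: clauses=FTTT -> 0
  row 2 [00010]: clauses=TTTT -> 1
  row 3 [00011]: clauses=TTTT -> 1
  row 4 [00100]: clauses=FFTT -> 0
  row 5 [00101]: clauses=FTTT -> 0
  row 6 [00110]: clauses=TTTT -> 1
  row 7 [00111]: clauses=TTTT -> 1
  row 8 [01000]: clauses=FFTT -> 0
  row 9 [01001]: clauses=FTTT -> 0
  row 10 [01010]: clauses=TTTT -> 1
  row 11 [01011]: clauses=TTTT -> 1
  row 12 [01100]: clauses=FFTT -> 0
  row 13 [01101]: clauses=FTTT -> 0
  row 14 [01110]: clauses=TTTT -> 1
  row 15 [01111]: clauses=TTTT -> 1
  row 16 [10000]: clauses=FFTT -> 0
  row 17 [10001]: clauses=FTTT -> 0
  row 18 [10010]: clauses=TTTT -> 1
  row 19 [10011]: clauses=TTFT -> 0
  row 20 [10100]: clauses=FFTF -> 0
  row 21 [10101]: clauses=FTTF -> 0
  row 22 [10110]: clauses=TTTF -> 0
  row 23 [10111]: clauses=TTFF -> 0
  row 24 [11000]: clauses=FFTT -> 0
  row 25 [11001]: clauses=FTTT -> 0
  row 26 [11010]: clauses=TTTT -> 1
  row 27 [11011]: clauses=TTFT -> 0
  row 28 [11100]: clauses=FFTT -> 0
  row 29 [11101]: clauses=FTTT -> 0
  row 30 [11110]: clauses=TTTT -> 1
  row 31 [11111]: clauses=TTFT -> 0
Full result column, 8 rows per line (x1,x2 fixed per line; x3,x4,x5 runs 000..111 left to right):
  rows 0-7 [x1,x2=00]: 00110011  (ones: 4)
  rows 8-15 [x1,x2=01]: 00110011  (ones: 4)
  rows 16-23 [x1,x2=10]: 00100000  (ones: 1)
  rows 24-31 [x1,x2=11]: 00100010  (ones: 2)
Satisfying assignments = 4+4+1+2 = 11

11


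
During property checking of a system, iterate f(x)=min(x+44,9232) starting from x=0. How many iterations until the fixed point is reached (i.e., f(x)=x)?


Step 1: x=0, cap=9232, increment=44
Step 2: x grows by 44 each step until capped at 9232; fixed point is x=9232
Step 3: iterations = ceil(9232/44) = 210

210


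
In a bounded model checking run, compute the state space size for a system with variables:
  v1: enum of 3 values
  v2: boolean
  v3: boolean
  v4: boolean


State space = product of domain sizes of all variables.
Domain sizes:
  v1 (enum of 3 values): 3
  v2 (boolean): 2
  v3 (boolean): 2
  v4 (boolean): 2
Product = 3 * 2 * 2 * 2 = 24

24


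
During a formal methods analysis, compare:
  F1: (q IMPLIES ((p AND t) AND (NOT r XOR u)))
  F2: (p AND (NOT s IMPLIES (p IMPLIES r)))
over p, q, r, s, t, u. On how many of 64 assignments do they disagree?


F1 = (q IMPLIES ((p AND t) AND (NOT r XOR u)))
F2 = (p AND (NOT s IMPLIES (p IMPLIES r)))
Evaluate both on each of 64 rows (bits = p,q,r,s,t,u):
  row 0 [000000]: F1=1 F2=0 (differ) -> 1
  row 1 [000001]: F1=1 F2=0 (differ) -> 1
  row 2 [000010]: F1=1 F2=0 (differ) -> 1
  row 3 [000011]: F1=1 F2=0 (differ) -> 1
  row 4 [000100]: F1=1 F2=0 (differ) -> 1
  (every remaining row is evaluated the same way; all 64 results are listed next)
Full result column, 8 rows per line (p,q,r fixed per line; s,t,u runs 000..111 left to right):
  rows 0-7 [p,q,r=000]: 11111111  (ones: 8)
  rows 8-15 [p,q,r=001]: 11111111  (ones: 8)
  rows 16-23 [p,q,r=010]: 00000000  (ones: 0)
  rows 24-31 [p,q,r=011]: 00000000  (ones: 0)
  rows 32-39 [p,q,r=100]: 11110000  (ones: 4)
  rows 40-47 [p,q,r=101]: 00000000  (ones: 0)
  rows 48-55 [p,q,r=110]: 00101101  (ones: 4)
  rows 56-63 [p,q,r=111]: 11101110  (ones: 6)
Disagreements = 8+8+0+0+4+0+4+6 = 30

30


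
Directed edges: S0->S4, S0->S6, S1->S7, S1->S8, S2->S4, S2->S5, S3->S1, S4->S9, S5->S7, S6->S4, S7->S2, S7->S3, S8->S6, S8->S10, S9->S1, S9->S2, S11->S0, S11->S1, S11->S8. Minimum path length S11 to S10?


BFS layer-by-layer from S11:
  dist 0: {S11}
  dist 1: {S0, S1, S8}
  dist 2: {S4, S6, S7, S10}
  -> S10 reached at distance 2
Shortest path length = 2

2


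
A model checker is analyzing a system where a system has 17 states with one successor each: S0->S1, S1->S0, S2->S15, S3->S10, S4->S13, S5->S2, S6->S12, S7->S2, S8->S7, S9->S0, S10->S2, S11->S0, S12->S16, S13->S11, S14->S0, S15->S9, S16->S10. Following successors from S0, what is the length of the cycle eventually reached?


Trace from S0 until a state repeats:
  S0 -> S1 -> S0
S0 first seen at step 0, revisited at step 2.
Cycle length = 2 - 0 = 2

2


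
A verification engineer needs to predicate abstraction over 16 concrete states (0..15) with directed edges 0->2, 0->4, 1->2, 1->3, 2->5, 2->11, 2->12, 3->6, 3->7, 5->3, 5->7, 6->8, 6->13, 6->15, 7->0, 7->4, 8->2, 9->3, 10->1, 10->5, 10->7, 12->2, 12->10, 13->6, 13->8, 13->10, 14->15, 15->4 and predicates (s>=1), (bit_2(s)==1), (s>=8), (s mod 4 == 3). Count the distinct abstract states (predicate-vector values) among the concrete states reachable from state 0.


BFS from 0:
Concrete reachable: {0, 1, 2, 3, 4, 5, 6, 7, 8, 10, 11, 12, 13, 15}
Abstract via predicates (s>=1), (bit_2(s)==1), (s>=8), (s mod 4 == 3):
  (0,0,0,0) <- {0}
  (1,0,0,0) <- {1, 2}
  (1,0,0,1) <- {3}
  (1,0,1,0) <- {8, 10}
  (1,0,1,1) <- {11}
  (1,1,0,0) <- {4, 5, 6}
  (1,1,0,1) <- {7}
  (1,1,1,0) <- {12, 13}
  (1,1,1,1) <- {15}
Distinct abstract states = 9

9


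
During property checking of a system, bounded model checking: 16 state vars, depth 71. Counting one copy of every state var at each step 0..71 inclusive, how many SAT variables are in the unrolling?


BMC unrolls to depth k, creating one copy of each state var for steps 0..k.
Step count = 71 + 1 = 72 (steps 0 through 71)
Vars per step = 16
Total = 16 * 72 = 1152

1152


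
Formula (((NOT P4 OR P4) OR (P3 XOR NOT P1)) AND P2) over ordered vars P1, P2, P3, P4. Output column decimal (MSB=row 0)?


Formula: (((NOT P4 OR P4) OR (P3 XOR NOT P1)) AND P2) over P1, P2, P3, P4 (16 rows)
Evaluate each row (bits = P1,P2,P3,P4, MSB first):
  row 0 [0000]: (((NOT 0 OR 0) OR (0 XOR NOT 0)) AND 0) -> 0
  row 1 [0001]: (((NOT 1 OR 1) OR (0 XOR NOT 0)) AND 0) -> 0
  row 2 [0010]: (((NOT 0 OR 0) OR (1 XOR NOT 0)) AND 0) -> 0
  row 3 [0011]: (((NOT 1 OR 1) OR (1 XOR NOT 0)) AND 0) -> 0
  row 4 [0100]: (((NOT 0 OR 0) OR (0 XOR NOT 0)) AND 1) -> 1
  row 5 [0101]: (((NOT 1 OR 1) OR (0 XOR NOT 0)) AND 1) -> 1
  row 6 [0110]: (((NOT 0 OR 0) OR (1 XOR NOT 0)) AND 1) -> 1
  row 7 [0111]: (((NOT 1 OR 1) OR (1 XOR NOT 0)) AND 1) -> 1
  row 8 [1000]: (((NOT 0 OR 0) OR (0 XOR NOT 1)) AND 0) -> 0
  row 9 [1001]: (((NOT 1 OR 1) OR (0 XOR NOT 1)) AND 0) -> 0
  row 10 [1010]: (((NOT 0 OR 0) OR (1 XOR NOT 1)) AND 0) -> 0
  row 11 [1011]: (((NOT 1 OR 1) OR (1 XOR NOT 1)) AND 0) -> 0
  row 12 [1100]: (((NOT 0 OR 0) OR (0 XOR NOT 1)) AND 1) -> 1
  row 13 [1101]: (((NOT 1 OR 1) OR (0 XOR NOT 1)) AND 1) -> 1
  row 14 [1110]: (((NOT 0 OR 0) OR (1 XOR NOT 1)) AND 1) -> 1
  row 15 [1111]: (((NOT 1 OR 1) OR (1 XOR NOT 1)) AND 1) -> 1
Full result column, 4 rows per line (P1,P2 fixed per line; P3,P4 runs 00..11 left to right):
  rows 0-3 [P1,P2=00]: 0000  = hex 0
  rows 4-7 [P1,P2=01]: 1111  = hex F
  rows 8-11 [P1,P2=10]: 0000  = hex 0
  rows 12-15 [P1,P2=11]: 1111  = hex F
Output column (row 0 .. row 15) = 0000111100001111
Output column grouped in 4s = 0000 1111 0000 1111 = 0x0F0F
Convert to decimal digit by digit (value = value*16 + digit):
  0 -> 0
  0*16 + 15 (F) = 15
  15*16 + 0 = 240
  240*16 + 15 (F) = 3855
Decimal = 3855

3855


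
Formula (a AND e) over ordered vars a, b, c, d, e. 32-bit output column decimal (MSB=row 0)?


Formula: (a AND e) over a, b, c, d, e (32 rows)
Evaluate each row (bits = a,b,c,d,e, MSB first):
  row 0 [00000]: (0 AND 0) -> 0
  row 1 [00001]: (0 AND 1) -> 0
  row 2 [00010]: (0 AND 0) -> 0
  row 3 [00011]: (0 AND 1) -> 0
  row 4 [00100]: (0 AND 0) -> 0
  row 5 [00101]: (0 AND 1) -> 0
  row 6 [00110]: (0 AND 0) -> 0
  row 7 [00111]: (0 AND 1) -> 0
  row 8 [01000]: (0 AND 0) -> 0
  row 9 [01001]: (0 AND 1) -> 0
  row 10 [01010]: (0 AND 0) -> 0
  row 11 [01011]: (0 AND 1) -> 0
  row 12 [01100]: (0 AND 0) -> 0
  row 13 [01101]: (0 AND 1) -> 0
  row 14 [01110]: (0 AND 0) -> 0
  row 15 [01111]: (0 AND 1) -> 0
  row 16 [10000]: (1 AND 0) -> 0
  row 17 [10001]: (1 AND 1) -> 1
  row 18 [10010]: (1 AND 0) -> 0
  row 19 [10011]: (1 AND 1) -> 1
  row 20 [10100]: (1 AND 0) -> 0
  row 21 [10101]: (1 AND 1) -> 1
  row 22 [10110]: (1 AND 0) -> 0
  row 23 [10111]: (1 AND 1) -> 1
  row 24 [11000]: (1 AND 0) -> 0
  row 25 [11001]: (1 AND 1) -> 1
  row 26 [11010]: (1 AND 0) -> 0
  row 27 [11011]: (1 AND 1) -> 1
  row 28 [11100]: (1 AND 0) -> 0
  row 29 [11101]: (1 AND 1) -> 1
  row 30 [11110]: (1 AND 0) -> 0
  row 31 [11111]: (1 AND 1) -> 1
Full result column, 4 rows per line (a,b,c fixed per line; d,e runs 00..11 left to right):
  rows 0-3 [a,b,c=000]: 0000  = hex 0
  rows 4-7 [a,b,c=001]: 0000  = hex 0
  rows 8-11 [a,b,c=010]: 0000  = hex 0
  rows 12-15 [a,b,c=011]: 0000  = hex 0
  rows 16-19 [a,b,c=100]: 0101  = hex 5
  rows 20-23 [a,b,c=101]: 0101  = hex 5
  rows 24-27 [a,b,c=110]: 0101  = hex 5
  rows 28-31 [a,b,c=111]: 0101  = hex 5
Output column (row 0 .. row 31) = 00000000000000000101010101010101
Output column grouped in 4s = 0000 0000 0000 0000 0101 0101 0101 0101 = 0x00005555
Convert to decimal digit by digit (value = value*16 + digit):
  0 -> 0
  0*16 + 0 = 0
  0*16 + 0 = 0
  0*16 + 0 = 0
  0*16 + 5 = 5
  5*16 + 5 = 85
  85*16 + 5 = 1365
  1365*16 + 5 = 21845
Decimal = 21845

21845


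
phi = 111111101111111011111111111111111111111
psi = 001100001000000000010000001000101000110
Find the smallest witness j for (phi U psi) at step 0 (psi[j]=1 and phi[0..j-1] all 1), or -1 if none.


(phi U psi) at 0: need smallest j with psi[j]=1 and phi[i]=1 for all i in [0,j).
Scan from step 0:
  step 0: phi=1, psi=0 -> continue
  step 1: phi=1, psi=0 -> continue
  step 2: psi=1 and phi held for [0,2) -> witness found
Witness step = 2

2


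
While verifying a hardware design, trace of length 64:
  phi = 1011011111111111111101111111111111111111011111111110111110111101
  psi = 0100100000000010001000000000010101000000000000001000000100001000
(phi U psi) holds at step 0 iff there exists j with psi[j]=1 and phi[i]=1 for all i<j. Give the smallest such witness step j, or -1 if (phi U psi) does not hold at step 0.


(phi U psi) at 0: need smallest j with psi[j]=1 and phi[i]=1 for all i in [0,j).
Scan from step 0:
  step 0: phi=1, psi=0 -> continue
  step 1: psi=1 and phi held for [0,1) -> witness found
Witness step = 1

1


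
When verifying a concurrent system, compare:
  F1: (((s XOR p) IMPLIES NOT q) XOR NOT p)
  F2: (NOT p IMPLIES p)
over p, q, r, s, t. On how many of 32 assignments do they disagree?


F1 = (((s XOR p) IMPLIES NOT q) XOR NOT p)
F2 = (NOT p IMPLIES p)
Evaluate both on each of 32 rows (bits = p,q,r,s,t):
  row 0 [00000]: F1=0 F2=0 -> 0
  row 1 [00001]: F1=0 F2=0 -> 0
  row 2 [00010]: F1=0 F2=0 -> 0
  row 3 [00011]: F1=0 F2=0 -> 0
  row 4 [00100]: F1=0 F2=0 -> 0
  row 5 [00101]: F1=0 F2=0 -> 0
  row 6 [00110]: F1=0 F2=0 -> 0
  row 7 [00111]: F1=0 F2=0 -> 0
  row 8 [01000]: F1=0 F2=0 -> 0
  row 9 [01001]: F1=0 F2=0 -> 0
  row 10 [01010]: F1=1 F2=0 (differ) -> 1
  row 11 [01011]: F1=1 F2=0 (differ) -> 1
  row 12 [01100]: F1=0 F2=0 -> 0
  row 13 [01101]: F1=0 F2=0 -> 0
  row 14 [01110]: F1=1 F2=0 (differ) -> 1
  row 15 [01111]: F1=1 F2=0 (differ) -> 1
  row 16 [10000]: F1=1 F2=1 -> 0
  row 17 [10001]: F1=1 F2=1 -> 0
  row 18 [10010]: F1=1 F2=1 -> 0
  row 19 [10011]: F1=1 F2=1 -> 0
  row 20 [10100]: F1=1 F2=1 -> 0
  row 21 [10101]: F1=1 F2=1 -> 0
  row 22 [10110]: F1=1 F2=1 -> 0
  row 23 [10111]: F1=1 F2=1 -> 0
  row 24 [11000]: F1=0 F2=1 (differ) -> 1
  row 25 [11001]: F1=0 F2=1 (differ) -> 1
  row 26 [11010]: F1=1 F2=1 -> 0
  row 27 [11011]: F1=1 F2=1 -> 0
  row 28 [11100]: F1=0 F2=1 (differ) -> 1
  row 29 [11101]: F1=0 F2=1 (differ) -> 1
  row 30 [11110]: F1=1 F2=1 -> 0
  row 31 [11111]: F1=1 F2=1 -> 0
Full result column, 8 rows per line (p,q fixed per line; r,s,t runs 000..111 left to right):
  rows 0-7 [p,q=00]: 00000000  (ones: 0)
  rows 8-15 [p,q=01]: 00110011  (ones: 4)
  rows 16-23 [p,q=10]: 00000000  (ones: 0)
  rows 24-31 [p,q=11]: 11001100  (ones: 4)
Disagreements = 0+4+0+4 = 8

8


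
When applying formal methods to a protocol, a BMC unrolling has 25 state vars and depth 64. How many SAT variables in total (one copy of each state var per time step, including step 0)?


BMC unrolls to depth k, creating one copy of each state var for steps 0..k.
Step count = 64 + 1 = 65 (steps 0 through 64)
Vars per step = 25
Total = 25 * 65 = 1625

1625


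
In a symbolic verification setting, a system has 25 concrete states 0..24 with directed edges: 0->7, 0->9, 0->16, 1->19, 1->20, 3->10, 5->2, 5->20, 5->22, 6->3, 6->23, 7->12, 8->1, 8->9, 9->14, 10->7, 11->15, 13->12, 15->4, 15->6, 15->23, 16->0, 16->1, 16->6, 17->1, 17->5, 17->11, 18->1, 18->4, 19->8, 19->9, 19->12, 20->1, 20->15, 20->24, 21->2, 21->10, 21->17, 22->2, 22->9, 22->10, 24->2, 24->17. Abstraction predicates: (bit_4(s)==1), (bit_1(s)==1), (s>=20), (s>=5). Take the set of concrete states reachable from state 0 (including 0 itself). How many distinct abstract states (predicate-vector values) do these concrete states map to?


BFS from 0:
Concrete reachable: {0, 1, 2, 3, 4, 5, 6, 7, 8, 9, 10, 11, 12, 14, 15, 16, 17, 19, 20, 22, 23, 24}
Abstract via predicates (bit_4(s)==1), (bit_1(s)==1), (s>=20), (s>=5):
  (0,0,0,0) <- {0, 1, 4}
  (0,0,0,1) <- {5, 8, 9, 12}
  (0,1,0,0) <- {2, 3}
  (0,1,0,1) <- {6, 7, 10, 11, 14, 15}
  (1,0,0,1) <- {16, 17}
  (1,0,1,1) <- {20, 24}
  (1,1,0,1) <- {19}
  (1,1,1,1) <- {22, 23}
Distinct abstract states = 8

8


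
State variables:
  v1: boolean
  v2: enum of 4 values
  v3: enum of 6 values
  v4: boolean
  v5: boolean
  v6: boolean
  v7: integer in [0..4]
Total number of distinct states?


State space = product of domain sizes of all variables.
Domain sizes:
  v1 (boolean): 2
  v2 (enum of 4 values): 4
  v3 (enum of 6 values): 6
  v4 (boolean): 2
  v5 (boolean): 2
  v6 (boolean): 2
  v7 (integer in [0..4]): 5
Product = 2 * 4 * 6 * 2 * 2 * 2 * 5 = 1920

1920


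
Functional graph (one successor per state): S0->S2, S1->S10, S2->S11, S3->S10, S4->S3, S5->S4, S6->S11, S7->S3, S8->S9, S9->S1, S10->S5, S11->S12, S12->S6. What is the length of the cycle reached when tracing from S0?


Trace from S0 until a state repeats:
  S0 -> S2 -> S11 -> S12 -> S6 -> S11
S11 first seen at step 2, revisited at step 5.
Cycle length = 5 - 2 = 3

3


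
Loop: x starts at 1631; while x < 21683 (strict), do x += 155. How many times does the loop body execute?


Step 1: x goes from 1631 toward 21683 by 155; the body runs while x<21683, so iterations = ceil((bound-start)/step)
Step 2: Distance=20052
Step 3: ceil(20052/155)=130

130


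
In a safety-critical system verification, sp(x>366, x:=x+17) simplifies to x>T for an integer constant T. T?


Formula: sp(P, x:=E) = exists old_x. (x = E[old_x/x]) AND P[old_x/x] (old_x is the value of x before the assignment; eliminate old_x by solving x = E[old_x/x] for old_x)
Step 1: Precondition P: x>366, i.e. old_x > 366
Step 2: Assignment gives x = old_x + 17, so old_x = x - 17
Step 3: Substitute into P: x - 17 > 366
Step 4: Simplify: x > 366+17 = 383

383


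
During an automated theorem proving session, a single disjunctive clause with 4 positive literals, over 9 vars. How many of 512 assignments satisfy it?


Step 1: Total=2^9=512
Step 2: Unsat when all 4 false: 2^5=32
Step 3: Sat=512-32=480

480


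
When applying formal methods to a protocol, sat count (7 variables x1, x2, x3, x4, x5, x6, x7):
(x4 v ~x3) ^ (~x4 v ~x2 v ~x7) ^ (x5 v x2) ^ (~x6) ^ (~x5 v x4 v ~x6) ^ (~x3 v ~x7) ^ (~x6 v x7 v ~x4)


CNF with 7 clauses over 7 vars (128 assignments).
An assignment satisfies CNF iff every clause has >=1 true literal.
Check each row (bits = x1,x2,x3,x4,x5,x6,x7; clause T/F shown):
  row 0 [0000000]: clauses=TTFTTTT -> 0
  row 1 [0000001]: clauses=TTFTTTT -> 0
  row 2 [0000010]: clauses=TTFFTTT -> 0
  row 3 [0000011]: clauses=TTFFTTT -> 0
  row 4 [0000100]: clauses=TTTTTTT -> 1
  (every remaining row is evaluated the same way; all 128 results are listed next)
Full result column, 8 rows per line (x1,x2,x3,x4 fixed per line; x5,x6,x7 runs 000..111 left to right):
  rows 0-7 [x1,x2,x3,x4=0000]: 00001100  (ones: 2)
  rows 8-15 [x1,x2,x3,x4=0001]: 00001100  (ones: 2)
  rows 16-23 [x1,x2,x3,x4=0010]: 00000000  (ones: 0)
  rows 24-31 [x1,x2,x3,x4=0011]: 00001000  (ones: 1)
  rows 32-39 [x1,x2,x3,x4=0100]: 11001100  (ones: 4)
  rows 40-47 [x1,x2,x3,x4=0101]: 10001000  (ones: 2)
  rows 48-55 [x1,x2,x3,x4=0110]: 00000000  (ones: 0)
  rows 56-63 [x1,x2,x3,x4=0111]: 10001000  (ones: 2)
  rows 64-71 [x1,x2,x3,x4=1000]: 00001100  (ones: 2)
  rows 72-79 [x1,x2,x3,x4=1001]: 00001100  (ones: 2)
  rows 80-87 [x1,x2,x3,x4=1010]: 00000000  (ones: 0)
  rows 88-95 [x1,x2,x3,x4=1011]: 00001000  (ones: 1)
  rows 96-103 [x1,x2,x3,x4=1100]: 11001100  (ones: 4)
  rows 104-111 [x1,x2,x3,x4=1101]: 10001000  (ones: 2)
  rows 112-119 [x1,x2,x3,x4=1110]: 00000000  (ones: 0)
  rows 120-127 [x1,x2,x3,x4=1111]: 10001000  (ones: 2)
Satisfying assignments = 2+2+0+1+4+2+0+2+2+2+0+1+4+2+0+2 = 26

26
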